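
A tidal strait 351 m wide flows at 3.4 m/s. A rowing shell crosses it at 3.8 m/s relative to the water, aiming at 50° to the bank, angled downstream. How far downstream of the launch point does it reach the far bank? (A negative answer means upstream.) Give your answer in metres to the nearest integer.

Perpendicular speed = 2.911 m/s; crossing time = 351 / 2.911 = 120.578 s.
Net downstream speed = 5.843 m/s.
Drift = 5.843 × 120.578 = 704.491 m (downstream).

704 m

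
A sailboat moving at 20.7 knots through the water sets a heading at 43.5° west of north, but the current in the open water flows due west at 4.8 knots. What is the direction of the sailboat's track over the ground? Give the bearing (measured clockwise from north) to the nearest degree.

308°

Taking east as x and north as y: velocity relative to the water = (-14.249, 15.015) knots; the water relative to ground = (-4.800, 0.000) knots.
Velocity relative to ground = (-14.249, 15.015) + (-4.800, 0.000) = (-19.049, 15.015) knots.
Bearing = atan2(-19.05, 15.02) = 308.25° clockwise from north.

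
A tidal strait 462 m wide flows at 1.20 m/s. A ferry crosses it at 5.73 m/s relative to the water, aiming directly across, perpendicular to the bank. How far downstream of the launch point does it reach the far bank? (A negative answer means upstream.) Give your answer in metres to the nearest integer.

97 m

Perpendicular speed = 5.730 m/s; crossing time = 462 / 5.730 = 80.628 s.
Net downstream speed = 1.200 m/s.
Drift = 1.200 × 80.628 = 96.754 m (downstream).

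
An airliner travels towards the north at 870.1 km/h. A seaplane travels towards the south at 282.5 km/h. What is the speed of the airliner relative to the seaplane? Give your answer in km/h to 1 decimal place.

1152.6 km/h

Taking east as x and north as y: airliner velocity = (0.000, 870.100) km/h; seaplane velocity = (0.000, -282.500) km/h.
Velocity of airliner relative to seaplane = (0.000, 870.100) − (0.000, -282.500) = (0.000, 1152.600) km/h.
Magnitude = |(0.000, 1152.600)| = 1152.600 km/h.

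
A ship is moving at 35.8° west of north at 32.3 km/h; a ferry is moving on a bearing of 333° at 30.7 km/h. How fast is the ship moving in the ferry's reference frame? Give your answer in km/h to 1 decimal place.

Taking east as x and north as y: ship velocity = (-18.894, 26.197) km/h; ferry velocity = (-13.938, 27.354) km/h.
Velocity of ship relative to ferry = (-18.894, 26.197) − (-13.938, 27.354) = (-4.957, -1.157) km/h.
Magnitude = |(-4.957, -1.157)| = 5.090 km/h.

5.1 km/h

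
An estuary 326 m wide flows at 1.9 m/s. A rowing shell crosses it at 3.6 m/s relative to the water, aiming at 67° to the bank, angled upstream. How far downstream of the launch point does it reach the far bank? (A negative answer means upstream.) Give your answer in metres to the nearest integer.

49 m

Perpendicular speed = 3.314 m/s; crossing time = 326 / 3.314 = 98.376 s.
Net downstream speed = 0.493 m/s.
Drift = 0.493 × 98.376 = 48.536 m (downstream).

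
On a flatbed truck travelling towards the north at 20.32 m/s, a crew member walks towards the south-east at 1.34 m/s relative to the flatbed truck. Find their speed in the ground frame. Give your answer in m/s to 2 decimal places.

19.40 m/s

Taking east as x and north as y: flatbed truck velocity = (0.000, 20.320) m/s; crew member velocity relative to flatbed truck = (0.948, -0.948) m/s.
Velocity relative to ground = (0.000, 20.320) + (0.948, -0.948) = (0.948, 19.372) m/s.
Speed = |(0.948, 19.372)| = 19.396 m/s.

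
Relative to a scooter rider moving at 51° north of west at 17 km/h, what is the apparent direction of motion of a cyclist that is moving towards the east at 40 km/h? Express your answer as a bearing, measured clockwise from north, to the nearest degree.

105°

Taking east as x and north as y: cyclist velocity = (40.000, 0.000) km/h; scooter rider velocity = (-10.698, 13.211) km/h.
Velocity of cyclist relative to scooter rider = (40.000, 0.000) − (-10.698, 13.211) = (50.698, -13.211) km/h.
Bearing = atan2(50.70, -13.21) = 104.61° clockwise from north.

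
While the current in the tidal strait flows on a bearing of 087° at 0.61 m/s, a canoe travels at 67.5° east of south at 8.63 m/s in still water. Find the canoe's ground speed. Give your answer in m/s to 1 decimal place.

9.2 m/s

Taking east as x and north as y: velocity relative to the water = (7.973, -3.303) m/s; the water relative to ground = (0.609, 0.032) m/s.
Velocity relative to ground = (7.973, -3.303) + (0.609, 0.032) = (8.582, -3.271) m/s.
Speed = |(8.582, -3.271)| = 9.184 m/s.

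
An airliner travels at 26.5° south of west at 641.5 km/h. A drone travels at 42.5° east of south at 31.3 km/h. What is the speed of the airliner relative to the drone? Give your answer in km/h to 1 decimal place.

Taking east as x and north as y: airliner velocity = (-574.100, -286.236) km/h; drone velocity = (21.146, -23.077) km/h.
Velocity of airliner relative to drone = (-574.100, -286.236) − (21.146, -23.077) = (-595.246, -263.159) km/h.
Magnitude = |(-595.246, -263.159)| = 650.823 km/h.

650.8 km/h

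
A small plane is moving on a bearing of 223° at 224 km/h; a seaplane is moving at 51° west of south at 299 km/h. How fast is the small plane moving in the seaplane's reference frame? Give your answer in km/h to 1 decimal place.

Taking east as x and north as y: small plane velocity = (-152.768, -163.823) km/h; seaplane velocity = (-232.367, -188.167) km/h.
Velocity of small plane relative to seaplane = (-152.768, -163.823) − (-232.367, -188.167) = (79.599, 24.344) km/h.
Magnitude = |(79.599, 24.344)| = 83.238 km/h.

83.2 km/h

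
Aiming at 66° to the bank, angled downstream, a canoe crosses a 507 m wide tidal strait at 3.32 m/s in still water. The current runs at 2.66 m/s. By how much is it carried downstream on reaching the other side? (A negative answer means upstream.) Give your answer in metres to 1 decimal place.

670.4 m

Perpendicular speed = 3.033 m/s; crossing time = 507 / 3.033 = 167.163 s.
Net downstream speed = 4.010 m/s.
Drift = 4.010 × 167.163 = 670.384 m (downstream).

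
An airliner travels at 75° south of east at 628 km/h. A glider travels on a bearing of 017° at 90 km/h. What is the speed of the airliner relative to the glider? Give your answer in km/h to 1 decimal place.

705.9 km/h

Taking east as x and north as y: airliner velocity = (162.538, -606.601) km/h; glider velocity = (26.313, 86.067) km/h.
Velocity of airliner relative to glider = (162.538, -606.601) − (26.313, 86.067) = (136.225, -692.669) km/h.
Magnitude = |(136.225, -692.669)| = 705.937 km/h.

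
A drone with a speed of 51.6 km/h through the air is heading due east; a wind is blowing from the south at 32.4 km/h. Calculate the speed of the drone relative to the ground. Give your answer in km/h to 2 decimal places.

60.93 km/h

Taking east as x and north as y: velocity relative to the air = (51.600, 0.000) km/h; the air relative to ground = (0.000, 32.400) km/h.
Velocity relative to ground = (51.600, 0.000) + (0.000, 32.400) = (51.600, 32.400) km/h.
Speed = |(51.600, 32.400)| = 60.929 km/h.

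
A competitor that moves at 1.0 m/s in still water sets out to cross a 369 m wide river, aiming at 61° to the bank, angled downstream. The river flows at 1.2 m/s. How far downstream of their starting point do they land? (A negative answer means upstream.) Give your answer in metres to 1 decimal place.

710.8 m

Perpendicular speed = 0.875 m/s; crossing time = 369 / 0.875 = 421.898 s.
Net downstream speed = 1.685 m/s.
Drift = 1.685 × 421.898 = 710.817 m (downstream).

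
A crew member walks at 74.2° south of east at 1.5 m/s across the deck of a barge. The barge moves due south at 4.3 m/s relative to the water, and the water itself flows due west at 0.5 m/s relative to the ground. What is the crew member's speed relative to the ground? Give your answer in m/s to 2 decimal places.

In east/north components (m/s): crew member relative to barge = (0.408, -1.443); barge relative to water = (0.000, -4.300); water relative to ground = (-0.500, 0.000).
Sum = (-0.092, -5.743) m/s.
Speed = |(-0.092, -5.743)| = 5.744 m/s.

5.74 m/s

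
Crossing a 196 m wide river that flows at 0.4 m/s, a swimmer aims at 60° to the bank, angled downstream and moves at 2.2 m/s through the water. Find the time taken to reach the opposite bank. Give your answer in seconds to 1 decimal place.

The component of the swimmer's velocity perpendicular to the bank is 2.2 × sin 60° = 1.905 m/s.
Only the cross-stream component determines the crossing time; the current contributes nothing perpendicular to the bank.
Time = 196 / 1.905 = 102.873 s.

102.9 s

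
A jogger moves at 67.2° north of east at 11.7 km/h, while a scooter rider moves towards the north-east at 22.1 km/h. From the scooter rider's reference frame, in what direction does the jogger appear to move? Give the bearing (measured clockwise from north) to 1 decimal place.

Taking east as x and north as y: jogger velocity = (4.534, 10.786) km/h; scooter rider velocity = (15.627, 15.627) km/h.
Velocity of jogger relative to scooter rider = (4.534, 10.786) − (15.627, 15.627) = (-11.093, -4.841) km/h.
Bearing = atan2(-11.09, -4.84) = 246.42° clockwise from north.

246.4°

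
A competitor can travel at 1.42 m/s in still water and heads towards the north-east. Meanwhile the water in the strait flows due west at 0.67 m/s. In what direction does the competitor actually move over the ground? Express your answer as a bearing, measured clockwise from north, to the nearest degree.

Taking east as x and north as y: velocity relative to the water = (1.004, 1.004) m/s; the water relative to ground = (-0.670, 0.000) m/s.
Velocity relative to ground = (1.004, 1.004) + (-0.670, 0.000) = (0.334, 1.004) m/s.
Bearing = atan2(0.33, 1.00) = 18.40° clockwise from north.

018°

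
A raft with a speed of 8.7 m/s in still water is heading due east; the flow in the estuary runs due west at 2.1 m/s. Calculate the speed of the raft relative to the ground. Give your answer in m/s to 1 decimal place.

Taking east as x and north as y: velocity relative to the water = (8.700, 0.000) m/s; the water relative to ground = (-2.100, 0.000) m/s.
Velocity relative to ground = (8.700, 0.000) + (-2.100, 0.000) = (6.600, 0.000) m/s.
Speed = |(6.600, 0.000)| = 6.600 m/s.

6.6 m/s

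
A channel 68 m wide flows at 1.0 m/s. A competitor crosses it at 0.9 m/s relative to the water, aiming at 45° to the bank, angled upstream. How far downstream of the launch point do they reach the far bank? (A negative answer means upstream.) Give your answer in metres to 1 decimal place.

Perpendicular speed = 0.636 m/s; crossing time = 68 / 0.636 = 106.852 s.
Net downstream speed = 0.364 m/s.
Drift = 0.364 × 106.852 = 38.852 m (downstream).

38.9 m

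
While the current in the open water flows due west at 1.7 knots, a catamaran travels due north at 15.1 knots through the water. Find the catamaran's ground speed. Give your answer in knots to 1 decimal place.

Taking east as x and north as y: velocity relative to the water = (0.000, 15.100) knots; the water relative to ground = (-1.700, 0.000) knots.
Velocity relative to ground = (0.000, 15.100) + (-1.700, 0.000) = (-1.700, 15.100) knots.
Speed = |(-1.700, 15.100)| = 15.195 knots.

15.2 knots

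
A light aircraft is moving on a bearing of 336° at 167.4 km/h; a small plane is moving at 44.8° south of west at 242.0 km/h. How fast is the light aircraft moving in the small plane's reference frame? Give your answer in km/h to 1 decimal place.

339.6 km/h

Taking east as x and north as y: light aircraft velocity = (-68.088, 152.928) km/h; small plane velocity = (-171.716, -170.521) km/h.
Velocity of light aircraft relative to small plane = (-68.088, 152.928) − (-171.716, -170.521) = (103.628, 323.449) km/h.
Magnitude = |(103.628, 323.449)| = 339.644 km/h.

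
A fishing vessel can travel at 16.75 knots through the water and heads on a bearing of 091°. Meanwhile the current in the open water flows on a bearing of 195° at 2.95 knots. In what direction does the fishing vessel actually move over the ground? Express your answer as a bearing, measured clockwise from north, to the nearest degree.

101°

Taking east as x and north as y: velocity relative to the water = (16.747, -0.292) knots; the water relative to ground = (-0.764, -2.849) knots.
Velocity relative to ground = (16.747, -0.292) + (-0.764, -2.849) = (15.984, -3.142) knots.
Bearing = atan2(15.98, -3.14) = 101.12° clockwise from north.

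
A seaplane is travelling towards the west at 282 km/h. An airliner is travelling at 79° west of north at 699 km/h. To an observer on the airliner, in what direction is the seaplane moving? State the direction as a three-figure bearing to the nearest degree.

Taking east as x and north as y: seaplane velocity = (-282.000, 0.000) km/h; airliner velocity = (-686.157, 133.375) km/h.
Velocity of seaplane relative to airliner = (-282.000, 0.000) − (-686.157, 133.375) = (404.157, -133.375) km/h.
Bearing = atan2(404.16, -133.38) = 108.26° clockwise from north.

108°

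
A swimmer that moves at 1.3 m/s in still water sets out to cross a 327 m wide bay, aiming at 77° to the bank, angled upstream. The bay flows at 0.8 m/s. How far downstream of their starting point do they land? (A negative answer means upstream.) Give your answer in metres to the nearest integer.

Perpendicular speed = 1.267 m/s; crossing time = 327 / 1.267 = 258.155 s.
Net downstream speed = 0.508 m/s.
Drift = 0.508 × 258.155 = 131.030 m (downstream).

131 m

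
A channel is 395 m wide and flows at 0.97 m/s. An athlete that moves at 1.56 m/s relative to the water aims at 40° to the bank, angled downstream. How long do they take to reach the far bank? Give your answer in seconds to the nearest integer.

The component of the athlete's velocity perpendicular to the bank is 1.56 × sin 40° = 1.003 m/s.
Only the cross-stream component determines the crossing time; the current contributes nothing perpendicular to the bank.
Time = 395 / 1.003 = 393.917 s.

394 s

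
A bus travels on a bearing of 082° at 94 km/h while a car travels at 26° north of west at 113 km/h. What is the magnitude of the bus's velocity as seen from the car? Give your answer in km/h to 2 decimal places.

Taking east as x and north as y: bus velocity = (93.085, 13.082) km/h; car velocity = (-101.564, 49.536) km/h.
Velocity of bus relative to car = (93.085, 13.082) − (-101.564, 49.536) = (194.649, -36.454) km/h.
Magnitude = |(194.649, -36.454)| = 198.033 km/h.

198.03 km/h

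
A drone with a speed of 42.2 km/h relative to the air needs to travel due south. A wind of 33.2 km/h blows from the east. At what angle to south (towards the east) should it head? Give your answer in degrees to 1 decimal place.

51.9°

The wind pushes perpendicular to the desired track; the heading must have a component into the wind equal to 33.2 km/h: 42.2 sin θ = 33.2.
sin θ = 0.7867, so θ = 51.881°.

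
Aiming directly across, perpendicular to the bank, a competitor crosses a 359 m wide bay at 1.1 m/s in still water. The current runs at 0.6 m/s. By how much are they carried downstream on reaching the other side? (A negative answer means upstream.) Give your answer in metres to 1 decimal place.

Perpendicular speed = 1.100 m/s; crossing time = 359 / 1.100 = 326.364 s.
Net downstream speed = 0.600 m/s.
Drift = 0.600 × 326.364 = 195.818 m (downstream).

195.8 m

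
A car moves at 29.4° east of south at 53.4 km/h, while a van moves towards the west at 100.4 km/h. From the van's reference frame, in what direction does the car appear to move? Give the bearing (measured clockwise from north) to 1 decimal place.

110.2°

Taking east as x and north as y: car velocity = (26.214, -46.523) km/h; van velocity = (-100.400, 0.000) km/h.
Velocity of car relative to van = (26.214, -46.523) − (-100.400, 0.000) = (126.614, -46.523) km/h.
Bearing = atan2(126.61, -46.52) = 110.18° clockwise from north.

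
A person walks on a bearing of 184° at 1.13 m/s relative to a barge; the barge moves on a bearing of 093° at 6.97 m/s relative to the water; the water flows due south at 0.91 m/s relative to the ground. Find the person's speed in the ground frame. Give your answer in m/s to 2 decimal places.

7.29 m/s

In east/north components (m/s): person relative to barge = (-0.079, -1.127); barge relative to water = (6.960, -0.365); water relative to ground = (0.000, -0.910).
Sum = (6.882, -2.402) m/s.
Speed = |(6.882, -2.402)| = 7.289 m/s.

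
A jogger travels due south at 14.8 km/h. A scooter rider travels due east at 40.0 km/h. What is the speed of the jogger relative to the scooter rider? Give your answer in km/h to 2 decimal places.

42.65 km/h

Taking east as x and north as y: jogger velocity = (0.000, -14.800) km/h; scooter rider velocity = (40.000, 0.000) km/h.
Velocity of jogger relative to scooter rider = (0.000, -14.800) − (40.000, 0.000) = (-40.000, -14.800) km/h.
Magnitude = |(-40.000, -14.800)| = 42.650 km/h.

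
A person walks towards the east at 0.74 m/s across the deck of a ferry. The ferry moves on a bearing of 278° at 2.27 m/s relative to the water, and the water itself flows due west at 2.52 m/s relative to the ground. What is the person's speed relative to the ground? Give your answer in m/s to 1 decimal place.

4.0 m/s

In east/north components (m/s): person relative to ferry = (0.740, 0.000); ferry relative to water = (-2.248, 0.316); water relative to ground = (-2.520, 0.000).
Sum = (-4.028, 0.316) m/s.
Speed = |(-4.028, 0.316)| = 4.040 m/s.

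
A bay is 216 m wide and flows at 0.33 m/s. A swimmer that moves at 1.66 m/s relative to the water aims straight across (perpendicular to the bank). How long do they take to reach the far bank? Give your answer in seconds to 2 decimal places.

The component of the swimmer's velocity perpendicular to the bank is 1.66 m/s.
The flow acts along the bank and has no component across it.
Time = 216 / 1.660 = 130.120 s.

130.12 s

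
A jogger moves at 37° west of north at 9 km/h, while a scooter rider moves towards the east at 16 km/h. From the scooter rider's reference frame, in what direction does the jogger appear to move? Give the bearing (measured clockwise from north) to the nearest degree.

Taking east as x and north as y: jogger velocity = (-5.416, 7.188) km/h; scooter rider velocity = (16.000, 0.000) km/h.
Velocity of jogger relative to scooter rider = (-5.416, 7.188) − (16.000, 0.000) = (-21.416, 7.188) km/h.
Bearing = atan2(-21.42, 7.19) = 288.55° clockwise from north.

289°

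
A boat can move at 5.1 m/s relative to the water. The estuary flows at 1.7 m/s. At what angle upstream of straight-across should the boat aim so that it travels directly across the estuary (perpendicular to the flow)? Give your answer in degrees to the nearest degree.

19°

To cancel the current, the upstream component of the boat's velocity must equal the flow: 5.1 sin θ = 1.7.
sin θ = 1.7 / 5.1 = 0.3333.
θ = arcsin(0.3333) = 19.471°.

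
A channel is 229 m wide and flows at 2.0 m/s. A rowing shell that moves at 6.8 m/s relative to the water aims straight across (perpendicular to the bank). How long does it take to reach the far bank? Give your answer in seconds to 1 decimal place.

33.7 s

The component of the rowing shell's velocity perpendicular to the bank is 6.8 m/s.
Only the cross-stream component determines the crossing time; the current contributes nothing perpendicular to the bank.
Time = 229 / 6.800 = 33.676 s.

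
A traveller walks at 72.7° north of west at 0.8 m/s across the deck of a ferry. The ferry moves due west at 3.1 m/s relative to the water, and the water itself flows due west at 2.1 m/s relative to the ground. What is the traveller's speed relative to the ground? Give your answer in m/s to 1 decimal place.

5.5 m/s

In east/north components (m/s): traveller relative to ferry = (-0.238, 0.764); ferry relative to water = (-3.100, 0.000); water relative to ground = (-2.100, 0.000).
Sum = (-5.438, 0.764) m/s.
Speed = |(-5.438, 0.764)| = 5.491 m/s.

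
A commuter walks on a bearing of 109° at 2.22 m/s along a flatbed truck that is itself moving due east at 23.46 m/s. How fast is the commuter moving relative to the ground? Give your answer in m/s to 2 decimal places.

Taking east as x and north as y: flatbed truck velocity = (23.460, 0.000) m/s; commuter velocity relative to flatbed truck = (2.099, -0.723) m/s.
Velocity relative to ground = (23.460, 0.000) + (2.099, -0.723) = (25.559, -0.723) m/s.
Speed = |(25.559, -0.723)| = 25.569 m/s.

25.57 m/s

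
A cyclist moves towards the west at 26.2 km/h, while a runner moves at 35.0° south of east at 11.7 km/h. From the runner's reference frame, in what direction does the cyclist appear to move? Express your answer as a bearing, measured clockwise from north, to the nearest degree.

281°

Taking east as x and north as y: cyclist velocity = (-26.200, 0.000) km/h; runner velocity = (9.584, -6.711) km/h.
Velocity of cyclist relative to runner = (-26.200, 0.000) − (9.584, -6.711) = (-35.784, 6.711) km/h.
Bearing = atan2(-35.78, 6.71) = 280.62° clockwise from north.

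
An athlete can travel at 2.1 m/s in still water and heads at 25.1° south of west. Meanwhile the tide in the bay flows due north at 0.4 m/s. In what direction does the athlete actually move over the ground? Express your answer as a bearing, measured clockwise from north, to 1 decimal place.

Taking east as x and north as y: velocity relative to the water = (-1.902, -0.891) m/s; the water relative to ground = (0.000, 0.400) m/s.
Velocity relative to ground = (-1.902, -0.891) + (0.000, 0.400) = (-1.902, -0.491) m/s.
Bearing = atan2(-1.90, -0.49) = 255.53° clockwise from north.

255.5°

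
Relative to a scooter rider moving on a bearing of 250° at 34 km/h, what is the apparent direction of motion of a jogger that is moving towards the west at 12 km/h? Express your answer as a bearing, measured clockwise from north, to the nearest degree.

060°

Taking east as x and north as y: jogger velocity = (-12.000, 0.000) km/h; scooter rider velocity = (-31.950, -11.629) km/h.
Velocity of jogger relative to scooter rider = (-12.000, 0.000) − (-31.950, -11.629) = (19.950, 11.629) km/h.
Bearing = atan2(19.95, 11.63) = 59.76° clockwise from north.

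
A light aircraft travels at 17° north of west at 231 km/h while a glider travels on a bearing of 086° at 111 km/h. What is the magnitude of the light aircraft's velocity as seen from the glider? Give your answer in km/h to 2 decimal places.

336.98 km/h

Taking east as x and north as y: light aircraft velocity = (-220.906, 67.538) km/h; glider velocity = (110.730, 7.743) km/h.
Velocity of light aircraft relative to glider = (-220.906, 67.538) − (110.730, 7.743) = (-331.636, 59.795) km/h.
Magnitude = |(-331.636, 59.795)| = 336.983 km/h.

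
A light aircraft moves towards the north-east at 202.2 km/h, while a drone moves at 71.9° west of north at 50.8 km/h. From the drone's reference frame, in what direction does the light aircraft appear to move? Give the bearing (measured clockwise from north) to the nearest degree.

056°

Taking east as x and north as y: light aircraft velocity = (142.977, 142.977) km/h; drone velocity = (-48.286, 15.782) km/h.
Velocity of light aircraft relative to drone = (142.977, 142.977) − (-48.286, 15.782) = (191.263, 127.195) km/h.
Bearing = atan2(191.26, 127.19) = 56.38° clockwise from north.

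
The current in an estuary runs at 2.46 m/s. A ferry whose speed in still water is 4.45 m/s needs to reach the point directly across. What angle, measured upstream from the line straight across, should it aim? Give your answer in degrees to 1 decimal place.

33.6°

To cancel the current, the upstream component of the ferry's velocity must equal the flow: 4.45 sin θ = 2.46.
sin θ = 2.46 / 4.45 = 0.5528.
θ = arcsin(0.5528) = 33.560°.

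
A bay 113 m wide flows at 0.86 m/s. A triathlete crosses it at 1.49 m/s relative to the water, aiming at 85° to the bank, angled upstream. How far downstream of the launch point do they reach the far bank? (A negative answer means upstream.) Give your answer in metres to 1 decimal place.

Perpendicular speed = 1.484 m/s; crossing time = 113 / 1.484 = 76.129 s.
Net downstream speed = 0.730 m/s.
Drift = 0.730 × 76.129 = 55.584 m (downstream).

55.6 m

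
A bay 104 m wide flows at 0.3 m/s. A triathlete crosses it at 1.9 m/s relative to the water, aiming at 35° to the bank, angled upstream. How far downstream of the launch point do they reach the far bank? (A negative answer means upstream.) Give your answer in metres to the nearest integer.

-120 m

Perpendicular speed = 1.090 m/s; crossing time = 104 / 1.090 = 95.431 s.
Net downstream speed = -1.256 m/s.
Drift = -1.256 × 95.431 = -119.898 m (upstream).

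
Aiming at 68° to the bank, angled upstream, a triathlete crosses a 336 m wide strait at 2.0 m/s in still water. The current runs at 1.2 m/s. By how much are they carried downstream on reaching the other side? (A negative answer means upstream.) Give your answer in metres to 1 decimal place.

81.7 m

Perpendicular speed = 1.854 m/s; crossing time = 336 / 1.854 = 181.194 s.
Net downstream speed = 0.451 m/s.
Drift = 0.451 × 181.194 = 81.680 m (downstream).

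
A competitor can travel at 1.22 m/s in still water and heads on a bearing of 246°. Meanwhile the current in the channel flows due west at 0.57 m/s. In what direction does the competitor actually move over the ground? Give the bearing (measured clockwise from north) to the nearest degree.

254°

Taking east as x and north as y: velocity relative to the water = (-1.115, -0.496) m/s; the water relative to ground = (-0.570, 0.000) m/s.
Velocity relative to ground = (-1.115, -0.496) + (-0.570, 0.000) = (-1.685, -0.496) m/s.
Bearing = atan2(-1.68, -0.50) = 253.59° clockwise from north.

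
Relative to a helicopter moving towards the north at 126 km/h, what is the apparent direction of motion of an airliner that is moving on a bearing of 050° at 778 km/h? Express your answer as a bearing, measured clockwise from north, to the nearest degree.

058°

Taking east as x and north as y: airliner velocity = (595.983, 500.089) km/h; helicopter velocity = (0.000, 126.000) km/h.
Velocity of airliner relative to helicopter = (595.983, 500.089) − (0.000, 126.000) = (595.983, 374.089) km/h.
Bearing = atan2(595.98, 374.09) = 57.88° clockwise from north.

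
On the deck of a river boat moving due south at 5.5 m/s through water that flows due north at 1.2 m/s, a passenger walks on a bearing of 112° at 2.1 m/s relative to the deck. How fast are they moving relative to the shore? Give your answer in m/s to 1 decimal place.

In east/north components (m/s): passenger relative to river boat = (1.947, -0.787); river boat relative to water = (0.000, -5.500); water relative to ground = (0.000, 1.200).
Sum = (1.947, -5.087) m/s.
Speed = |(1.947, -5.087)| = 5.447 m/s.

5.4 m/s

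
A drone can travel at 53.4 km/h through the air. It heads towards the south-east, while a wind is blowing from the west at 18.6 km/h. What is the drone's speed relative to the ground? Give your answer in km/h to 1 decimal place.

67.8 km/h

Taking east as x and north as y: velocity relative to the air = (37.760, -37.760) km/h; the air relative to ground = (18.600, 0.000) km/h.
Velocity relative to ground = (37.760, -37.760) + (18.600, 0.000) = (56.360, -37.760) km/h.
Speed = |(56.360, -37.760)| = 67.839 km/h.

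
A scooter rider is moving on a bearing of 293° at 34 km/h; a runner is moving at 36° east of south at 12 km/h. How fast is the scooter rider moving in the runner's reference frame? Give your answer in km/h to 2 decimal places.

44.72 km/h

Taking east as x and north as y: scooter rider velocity = (-31.297, 13.285) km/h; runner velocity = (7.053, -9.708) km/h.
Velocity of scooter rider relative to runner = (-31.297, 13.285) − (7.053, -9.708) = (-38.351, 22.993) km/h.
Magnitude = |(-38.351, 22.993)| = 44.715 km/h.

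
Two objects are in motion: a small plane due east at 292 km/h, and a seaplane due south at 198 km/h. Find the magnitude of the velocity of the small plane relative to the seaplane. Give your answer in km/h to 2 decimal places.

Taking east as x and north as y: small plane velocity = (292.000, 0.000) km/h; seaplane velocity = (0.000, -198.000) km/h.
Velocity of small plane relative to seaplane = (292.000, 0.000) − (0.000, -198.000) = (292.000, 198.000) km/h.
Magnitude = |(292.000, 198.000)| = 352.800 km/h.

352.80 km/h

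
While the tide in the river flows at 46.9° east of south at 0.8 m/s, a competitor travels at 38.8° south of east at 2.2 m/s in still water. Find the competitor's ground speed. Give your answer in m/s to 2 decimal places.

Taking east as x and north as y: velocity relative to the water = (1.715, -1.379) m/s; the water relative to ground = (0.584, -0.547) m/s.
Velocity relative to ground = (1.715, -1.379) + (0.584, -0.547) = (2.299, -1.925) m/s.
Speed = |(2.299, -1.925)| = 2.998 m/s.

3.00 m/s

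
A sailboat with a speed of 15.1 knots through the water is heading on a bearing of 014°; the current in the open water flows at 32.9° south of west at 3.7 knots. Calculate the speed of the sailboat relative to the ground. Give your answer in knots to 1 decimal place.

12.7 knots

Taking east as x and north as y: velocity relative to the water = (3.653, 14.651) knots; the water relative to ground = (-3.107, -2.010) knots.
Velocity relative to ground = (3.653, 14.651) + (-3.107, -2.010) = (0.546, 12.642) knots.
Speed = |(0.546, 12.642)| = 12.654 knots.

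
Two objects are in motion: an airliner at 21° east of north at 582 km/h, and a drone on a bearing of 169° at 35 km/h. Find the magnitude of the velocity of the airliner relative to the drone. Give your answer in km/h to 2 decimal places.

611.96 km/h

Taking east as x and north as y: airliner velocity = (208.570, 543.344) km/h; drone velocity = (6.678, -34.357) km/h.
Velocity of airliner relative to drone = (208.570, 543.344) − (6.678, -34.357) = (201.892, 577.701) km/h.
Magnitude = |(201.892, 577.701)| = 611.963 km/h.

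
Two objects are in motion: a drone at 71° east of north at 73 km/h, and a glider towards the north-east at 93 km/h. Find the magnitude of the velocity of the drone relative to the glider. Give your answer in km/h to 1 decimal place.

Taking east as x and north as y: drone velocity = (69.023, 23.766) km/h; glider velocity = (65.761, 65.761) km/h.
Velocity of drone relative to glider = (69.023, 23.766) − (65.761, 65.761) = (3.262, -41.994) km/h.
Magnitude = |(3.262, -41.994)| = 42.121 km/h.

42.1 km/h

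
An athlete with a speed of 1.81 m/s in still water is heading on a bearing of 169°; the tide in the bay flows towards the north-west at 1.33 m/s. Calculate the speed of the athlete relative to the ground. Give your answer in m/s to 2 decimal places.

1.03 m/s

Taking east as x and north as y: velocity relative to the water = (0.345, -1.777) m/s; the water relative to ground = (-0.940, 0.940) m/s.
Velocity relative to ground = (0.345, -1.777) + (-0.940, 0.940) = (-0.595, -0.836) m/s.
Speed = |(-0.595, -0.836)| = 1.026 m/s.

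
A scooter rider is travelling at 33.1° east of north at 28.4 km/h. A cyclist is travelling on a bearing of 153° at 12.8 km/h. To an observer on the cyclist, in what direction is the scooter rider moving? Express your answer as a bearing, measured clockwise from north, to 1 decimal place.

Taking east as x and north as y: scooter rider velocity = (15.509, 23.791) km/h; cyclist velocity = (5.811, -11.405) km/h.
Velocity of scooter rider relative to cyclist = (15.509, 23.791) − (5.811, -11.405) = (9.698, 35.196) km/h.
Bearing = atan2(9.70, 35.20) = 15.41° clockwise from north.

015.4°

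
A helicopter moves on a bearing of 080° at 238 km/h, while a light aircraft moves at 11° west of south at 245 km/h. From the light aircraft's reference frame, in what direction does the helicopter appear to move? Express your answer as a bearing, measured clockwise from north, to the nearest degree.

045°

Taking east as x and north as y: helicopter velocity = (234.384, 41.328) km/h; light aircraft velocity = (-46.748, -240.499) km/h.
Velocity of helicopter relative to light aircraft = (234.384, 41.328) − (-46.748, -240.499) = (281.132, 281.827) km/h.
Bearing = atan2(281.13, 281.83) = 44.93° clockwise from north.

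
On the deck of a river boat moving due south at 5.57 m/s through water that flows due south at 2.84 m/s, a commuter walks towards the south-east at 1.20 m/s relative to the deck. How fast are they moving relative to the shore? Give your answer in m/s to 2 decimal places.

9.30 m/s

In east/north components (m/s): commuter relative to river boat = (0.849, -0.849); river boat relative to water = (0.000, -5.570); water relative to ground = (0.000, -2.840).
Sum = (0.849, -9.259) m/s.
Speed = |(0.849, -9.259)| = 9.297 m/s.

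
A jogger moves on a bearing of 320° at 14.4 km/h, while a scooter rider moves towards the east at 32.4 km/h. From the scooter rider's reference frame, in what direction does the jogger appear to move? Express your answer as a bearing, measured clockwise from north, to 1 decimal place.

284.8°

Taking east as x and north as y: jogger velocity = (-9.256, 11.031) km/h; scooter rider velocity = (32.400, 0.000) km/h.
Velocity of jogger relative to scooter rider = (-9.256, 11.031) − (32.400, 0.000) = (-41.656, 11.031) km/h.
Bearing = atan2(-41.66, 11.03) = 284.83° clockwise from north.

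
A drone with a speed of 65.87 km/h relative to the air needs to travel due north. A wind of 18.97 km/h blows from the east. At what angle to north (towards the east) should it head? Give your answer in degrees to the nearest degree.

17°

The wind pushes perpendicular to the desired track; the heading must have a component into the wind equal to 18.97 km/h: 65.87 sin θ = 18.97.
sin θ = 0.2880, so θ = 16.738°.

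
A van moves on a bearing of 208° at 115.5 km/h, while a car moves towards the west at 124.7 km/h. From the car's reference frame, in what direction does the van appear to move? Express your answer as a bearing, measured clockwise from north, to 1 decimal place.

145.4°

Taking east as x and north as y: van velocity = (-54.224, -101.980) km/h; car velocity = (-124.700, 0.000) km/h.
Velocity of van relative to car = (-54.224, -101.980) − (-124.700, 0.000) = (70.476, -101.980) km/h.
Bearing = atan2(70.48, -101.98) = 145.35° clockwise from north.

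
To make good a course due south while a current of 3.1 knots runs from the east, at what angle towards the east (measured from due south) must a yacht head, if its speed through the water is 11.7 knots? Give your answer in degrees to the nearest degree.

The current pushes perpendicular to the desired track; the heading must have a component into the current equal to 3.1 knots: 11.7 sin θ = 3.1.
sin θ = 0.2650, so θ = 15.364°.

15°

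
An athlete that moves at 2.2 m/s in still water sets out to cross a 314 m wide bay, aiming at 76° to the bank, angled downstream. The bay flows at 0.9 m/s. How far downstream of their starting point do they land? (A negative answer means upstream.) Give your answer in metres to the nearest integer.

Perpendicular speed = 2.135 m/s; crossing time = 314 / 2.135 = 147.097 s.
Net downstream speed = 1.432 m/s.
Drift = 1.432 × 147.097 = 210.676 m (downstream).

211 m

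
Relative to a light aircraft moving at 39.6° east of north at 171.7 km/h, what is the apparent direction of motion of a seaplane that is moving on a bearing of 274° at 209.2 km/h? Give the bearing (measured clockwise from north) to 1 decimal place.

249.7°

Taking east as x and north as y: seaplane velocity = (-208.690, 14.593) km/h; light aircraft velocity = (109.446, 132.297) km/h.
Velocity of seaplane relative to light aircraft = (-208.690, 14.593) − (109.446, 132.297) = (-318.136, -117.704) km/h.
Bearing = atan2(-318.14, -117.70) = 249.70° clockwise from north.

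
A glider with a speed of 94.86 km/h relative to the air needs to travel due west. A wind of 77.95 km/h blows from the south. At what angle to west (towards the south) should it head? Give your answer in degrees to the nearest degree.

The wind pushes perpendicular to the desired track; the heading must have a component into the wind equal to 77.95 km/h: 94.86 sin θ = 77.95.
sin θ = 0.8217, so θ = 55.259°.

55°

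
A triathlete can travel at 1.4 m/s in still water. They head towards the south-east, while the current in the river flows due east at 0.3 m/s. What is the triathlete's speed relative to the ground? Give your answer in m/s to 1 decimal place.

1.6 m/s

Taking east as x and north as y: velocity relative to the water = (0.990, -0.990) m/s; the water relative to ground = (0.300, 0.000) m/s.
Velocity relative to ground = (0.990, -0.990) + (0.300, 0.000) = (1.290, -0.990) m/s.
Speed = |(1.290, -0.990)| = 1.626 m/s.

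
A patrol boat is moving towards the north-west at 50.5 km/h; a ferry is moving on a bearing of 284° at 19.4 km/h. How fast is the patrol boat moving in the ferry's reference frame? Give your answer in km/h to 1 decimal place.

Taking east as x and north as y: patrol boat velocity = (-35.709, 35.709) km/h; ferry velocity = (-18.824, 4.693) km/h.
Velocity of patrol boat relative to ferry = (-35.709, 35.709) − (-18.824, 4.693) = (-16.885, 31.016) km/h.
Magnitude = |(-16.885, 31.016)| = 35.314 km/h.

35.3 km/h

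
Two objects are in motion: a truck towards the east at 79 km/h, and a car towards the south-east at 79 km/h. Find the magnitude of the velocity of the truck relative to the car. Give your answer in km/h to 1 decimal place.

Taking east as x and north as y: truck velocity = (79.000, 0.000) km/h; car velocity = (55.861, -55.861) km/h.
Velocity of truck relative to car = (79.000, 0.000) − (55.861, -55.861) = (23.139, 55.861) km/h.
Magnitude = |(23.139, 55.861)| = 60.464 km/h.

60.5 km/h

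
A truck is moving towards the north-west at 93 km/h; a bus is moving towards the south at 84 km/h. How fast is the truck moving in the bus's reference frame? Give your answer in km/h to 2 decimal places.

Taking east as x and north as y: truck velocity = (-65.761, 65.761) km/h; bus velocity = (0.000, -84.000) km/h.
Velocity of truck relative to bus = (-65.761, 65.761) − (0.000, -84.000) = (-65.761, 149.761) km/h.
Magnitude = |(-65.761, 149.761)| = 163.563 km/h.

163.56 km/h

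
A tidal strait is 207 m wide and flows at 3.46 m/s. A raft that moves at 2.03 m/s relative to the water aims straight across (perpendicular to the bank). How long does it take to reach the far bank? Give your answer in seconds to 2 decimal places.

The component of the raft's velocity perpendicular to the bank is 2.03 m/s.
The current is parallel to the bank, so it does not affect the crossing time.
Time = 207 / 2.030 = 101.970 s.

101.97 s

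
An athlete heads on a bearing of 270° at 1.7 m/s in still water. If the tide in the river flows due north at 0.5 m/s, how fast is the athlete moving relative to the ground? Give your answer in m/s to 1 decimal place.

Taking east as x and north as y: velocity relative to the water = (-1.700, 0.000) m/s; the water relative to ground = (0.000, 0.500) m/s.
Velocity relative to ground = (-1.700, 0.000) + (0.000, 0.500) = (-1.700, 0.500) m/s.
Speed = |(-1.700, 0.500)| = 1.772 m/s.

1.8 m/s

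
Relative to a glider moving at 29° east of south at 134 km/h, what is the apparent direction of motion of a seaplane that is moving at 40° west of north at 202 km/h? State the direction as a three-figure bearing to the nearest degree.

324°

Taking east as x and north as y: seaplane velocity = (-129.843, 154.741) km/h; glider velocity = (64.964, -117.199) km/h.
Velocity of seaplane relative to glider = (-129.843, 154.741) − (64.964, -117.199) = (-194.808, 271.940) km/h.
Bearing = atan2(-194.81, 271.94) = 324.38° clockwise from north.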